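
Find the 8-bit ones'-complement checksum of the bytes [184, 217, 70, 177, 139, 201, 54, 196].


Sum = 1238 mod 256 = 214
Complement = 41

41


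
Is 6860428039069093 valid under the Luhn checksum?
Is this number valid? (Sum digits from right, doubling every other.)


Luhn sum = 73
73 mod 10 = 3

Invalid (Luhn sum mod 10 = 3)


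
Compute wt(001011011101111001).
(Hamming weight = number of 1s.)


Counting 1s in 001011011101111001

11


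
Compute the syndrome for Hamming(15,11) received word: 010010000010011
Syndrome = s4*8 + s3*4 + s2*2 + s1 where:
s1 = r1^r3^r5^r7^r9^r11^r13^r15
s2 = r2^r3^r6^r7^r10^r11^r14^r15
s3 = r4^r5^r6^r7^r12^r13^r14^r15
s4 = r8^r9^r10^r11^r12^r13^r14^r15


s1=1, s2=0, s3=1, s4=1

Syndrome = 13 (error at position 13)


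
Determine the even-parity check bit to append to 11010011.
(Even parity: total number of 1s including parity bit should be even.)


Number of 1s in data: 5
Parity bit: 1

1


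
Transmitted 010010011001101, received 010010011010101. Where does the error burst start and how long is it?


XOR: 000000000011000

Burst at position 10, length 2


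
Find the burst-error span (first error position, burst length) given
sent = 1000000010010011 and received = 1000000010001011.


XOR: 0000000000011000

Burst at position 11, length 2


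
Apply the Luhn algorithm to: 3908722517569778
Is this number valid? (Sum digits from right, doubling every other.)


Luhn sum = 84
84 mod 10 = 4

Invalid (Luhn sum mod 10 = 4)


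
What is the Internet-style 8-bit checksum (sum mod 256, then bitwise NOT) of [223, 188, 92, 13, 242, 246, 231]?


Sum = 1235 mod 256 = 211
Complement = 44

44


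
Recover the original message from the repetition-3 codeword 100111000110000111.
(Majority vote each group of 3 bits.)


Groups: 100, 111, 000, 110, 000, 111
Majority votes: 010101

010101


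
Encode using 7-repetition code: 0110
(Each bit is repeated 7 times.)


Each bit -> 7 copies

0000000111111111111110000000


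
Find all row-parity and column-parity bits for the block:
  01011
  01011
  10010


Row parities: 110
Column parities: 10010

Row P: 110, Col P: 10010, Corner: 0


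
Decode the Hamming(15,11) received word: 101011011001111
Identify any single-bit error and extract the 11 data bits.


Syndrome = 0: no error detected

Data: 11101001111 (no errors)


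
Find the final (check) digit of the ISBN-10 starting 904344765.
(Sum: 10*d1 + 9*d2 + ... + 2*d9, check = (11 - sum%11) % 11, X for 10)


Weighted sum: 243
243 mod 11 = 1

Check digit: X


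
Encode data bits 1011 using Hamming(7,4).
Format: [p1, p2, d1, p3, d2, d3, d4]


Parity bits: p1=0, p2=1, p3=0

0110011


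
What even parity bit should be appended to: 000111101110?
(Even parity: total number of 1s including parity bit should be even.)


Number of 1s in data: 7
Parity bit: 1

1


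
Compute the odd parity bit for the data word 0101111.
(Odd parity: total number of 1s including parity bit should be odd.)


Number of 1s in data: 5
Parity bit: 0

0


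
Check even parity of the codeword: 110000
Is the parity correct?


Number of 1s: 2

Yes, parity is correct (2 ones)


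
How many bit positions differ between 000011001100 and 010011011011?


XOR: 010000010111
Count of 1s: 5

5


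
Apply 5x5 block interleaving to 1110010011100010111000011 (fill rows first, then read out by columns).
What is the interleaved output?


Matrix:
  11100
  10011
  10001
  01110
  00011
Read columns: 1110010010100100101101101

1110010010100100101101101


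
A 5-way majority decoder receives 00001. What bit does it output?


Ones: 1 out of 5
Threshold: 3

0 (1/5 voted 1)


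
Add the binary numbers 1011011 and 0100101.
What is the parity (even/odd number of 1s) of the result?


1011011 = 91
0100101 = 37
Sum = 128 = 10000000
1s count = 1

odd parity (1 ones in 10000000)


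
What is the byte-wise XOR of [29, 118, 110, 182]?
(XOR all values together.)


XOR chain: 29 ^ 118 ^ 110 ^ 182 = 179

179


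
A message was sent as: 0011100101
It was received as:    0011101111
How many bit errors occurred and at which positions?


XOR: 0000001010

2 error(s) at position(s): 6, 8


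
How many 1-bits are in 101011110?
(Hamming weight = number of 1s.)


Counting 1s in 101011110

6


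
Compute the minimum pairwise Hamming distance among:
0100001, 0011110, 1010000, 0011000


Comparing all pairs, minimum distance: 2
Can detect 1 errors, correct 0 errors

2


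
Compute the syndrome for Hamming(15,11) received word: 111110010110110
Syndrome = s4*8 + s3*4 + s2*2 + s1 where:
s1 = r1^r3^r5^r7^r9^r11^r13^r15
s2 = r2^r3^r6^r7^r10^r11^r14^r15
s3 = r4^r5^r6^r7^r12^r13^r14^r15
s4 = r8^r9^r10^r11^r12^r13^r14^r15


s1=1, s2=1, s3=0, s4=1

Syndrome = 11 (error at position 11)


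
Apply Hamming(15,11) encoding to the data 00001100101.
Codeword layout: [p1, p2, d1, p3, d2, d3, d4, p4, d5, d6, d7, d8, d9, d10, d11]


Parity bits: p1=1, p2=0, p3=0, p4=0

100000001100101


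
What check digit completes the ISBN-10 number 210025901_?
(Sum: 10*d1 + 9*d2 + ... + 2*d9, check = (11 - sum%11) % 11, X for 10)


Weighted sum: 104
104 mod 11 = 5

Check digit: 6


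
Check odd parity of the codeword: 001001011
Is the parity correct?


Number of 1s: 4

No, parity error (4 ones)


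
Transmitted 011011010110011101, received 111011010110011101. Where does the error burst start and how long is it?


XOR: 100000000000000000

Burst at position 0, length 1


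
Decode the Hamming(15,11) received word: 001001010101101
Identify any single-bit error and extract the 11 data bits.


Syndrome = 9: error at position 9

Data: 10101101101 (corrected bit 9)


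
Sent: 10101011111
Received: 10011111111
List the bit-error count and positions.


XOR: 00110100000

3 error(s) at position(s): 2, 3, 5


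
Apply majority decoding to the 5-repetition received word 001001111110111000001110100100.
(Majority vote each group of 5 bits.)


Groups: 00100, 11111, 10111, 00000, 11101, 00100
Majority votes: 011010

011010


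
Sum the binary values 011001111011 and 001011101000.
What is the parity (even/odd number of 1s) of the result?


011001111011 = 1659
001011101000 = 744
Sum = 2403 = 100101100011
1s count = 6

even parity (6 ones in 100101100011)


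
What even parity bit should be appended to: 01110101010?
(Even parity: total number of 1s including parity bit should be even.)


Number of 1s in data: 6
Parity bit: 0

0


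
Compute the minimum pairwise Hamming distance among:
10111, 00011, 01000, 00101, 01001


Comparing all pairs, minimum distance: 1
Can detect 0 errors, correct 0 errors

1


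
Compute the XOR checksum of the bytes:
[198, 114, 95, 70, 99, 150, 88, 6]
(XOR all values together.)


XOR chain: 198 ^ 114 ^ 95 ^ 70 ^ 99 ^ 150 ^ 88 ^ 6 = 6

6


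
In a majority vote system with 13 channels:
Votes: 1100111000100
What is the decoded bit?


Ones: 6 out of 13
Threshold: 7

0 (6/13 voted 1)


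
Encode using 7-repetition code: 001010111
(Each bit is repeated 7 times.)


Each bit -> 7 copies

000000000000001111111000000011111110000000111111111111111111111


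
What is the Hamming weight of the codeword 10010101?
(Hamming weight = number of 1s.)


Counting 1s in 10010101

4


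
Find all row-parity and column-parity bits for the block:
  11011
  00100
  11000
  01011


Row parities: 0101
Column parities: 01100

Row P: 0101, Col P: 01100, Corner: 0


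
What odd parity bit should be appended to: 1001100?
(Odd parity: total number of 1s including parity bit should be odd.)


Number of 1s in data: 3
Parity bit: 0

0


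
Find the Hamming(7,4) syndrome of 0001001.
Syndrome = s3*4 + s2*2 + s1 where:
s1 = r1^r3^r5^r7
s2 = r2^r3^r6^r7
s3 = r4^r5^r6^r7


s1=1, s2=1, s3=0

Syndrome = 3 (error at position 3)


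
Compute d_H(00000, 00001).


XOR: 00001
Count of 1s: 1

1


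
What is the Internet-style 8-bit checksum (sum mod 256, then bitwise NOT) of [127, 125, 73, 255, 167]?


Sum = 747 mod 256 = 235
Complement = 20

20


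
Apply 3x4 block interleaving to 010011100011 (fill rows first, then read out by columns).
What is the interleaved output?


Matrix:
  0100
  1110
  0011
Read columns: 010110011001

010110011001


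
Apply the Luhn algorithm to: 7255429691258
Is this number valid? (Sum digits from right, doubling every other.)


Luhn sum = 59
59 mod 10 = 9

Invalid (Luhn sum mod 10 = 9)


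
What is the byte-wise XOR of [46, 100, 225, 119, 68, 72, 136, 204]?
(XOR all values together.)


XOR chain: 46 ^ 100 ^ 225 ^ 119 ^ 68 ^ 72 ^ 136 ^ 204 = 148

148


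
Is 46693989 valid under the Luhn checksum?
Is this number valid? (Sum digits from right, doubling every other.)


Luhn sum = 57
57 mod 10 = 7

Invalid (Luhn sum mod 10 = 7)


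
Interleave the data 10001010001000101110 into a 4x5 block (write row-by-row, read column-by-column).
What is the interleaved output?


Matrix:
  10001
  01000
  10001
  01110
Read columns: 10100101000100011010

10100101000100011010


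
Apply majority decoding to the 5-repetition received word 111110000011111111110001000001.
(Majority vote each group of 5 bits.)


Groups: 11111, 00000, 11111, 11111, 00010, 00001
Majority votes: 101100

101100


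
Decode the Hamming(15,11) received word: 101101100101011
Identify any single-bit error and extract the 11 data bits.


Syndrome = 0: no error detected

Data: 10110101011 (no errors)


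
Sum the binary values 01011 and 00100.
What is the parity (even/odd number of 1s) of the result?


01011 = 11
00100 = 4
Sum = 15 = 1111
1s count = 4

even parity (4 ones in 1111)


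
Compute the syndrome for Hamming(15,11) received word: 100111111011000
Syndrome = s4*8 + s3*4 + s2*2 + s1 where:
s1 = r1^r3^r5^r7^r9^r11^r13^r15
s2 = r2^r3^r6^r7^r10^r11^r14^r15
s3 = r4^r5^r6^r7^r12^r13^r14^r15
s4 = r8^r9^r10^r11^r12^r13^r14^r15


s1=1, s2=1, s3=1, s4=0

Syndrome = 7 (error at position 7)


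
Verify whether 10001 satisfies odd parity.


Number of 1s: 2

No, parity error (2 ones)


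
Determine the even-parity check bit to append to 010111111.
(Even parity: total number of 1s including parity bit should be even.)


Number of 1s in data: 7
Parity bit: 1

1


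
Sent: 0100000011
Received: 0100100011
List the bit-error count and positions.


XOR: 0000100000

1 error(s) at position(s): 4


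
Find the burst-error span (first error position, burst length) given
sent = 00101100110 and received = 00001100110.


XOR: 00100000000

Burst at position 2, length 1


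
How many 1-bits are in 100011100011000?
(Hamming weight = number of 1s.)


Counting 1s in 100011100011000

6


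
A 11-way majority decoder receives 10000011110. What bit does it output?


Ones: 5 out of 11
Threshold: 6

0 (5/11 voted 1)


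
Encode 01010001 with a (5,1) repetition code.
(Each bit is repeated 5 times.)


Each bit -> 5 copies

0000011111000001111100000000000000011111


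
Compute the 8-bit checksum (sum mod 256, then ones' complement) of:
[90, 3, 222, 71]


Sum = 386 mod 256 = 130
Complement = 125

125


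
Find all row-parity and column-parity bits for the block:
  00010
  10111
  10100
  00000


Row parities: 1000
Column parities: 00001

Row P: 1000, Col P: 00001, Corner: 1


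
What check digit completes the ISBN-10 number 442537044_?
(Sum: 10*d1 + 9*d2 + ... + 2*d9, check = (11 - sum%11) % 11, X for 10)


Weighted sum: 200
200 mod 11 = 2

Check digit: 9


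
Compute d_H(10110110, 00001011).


XOR: 10111101
Count of 1s: 6

6


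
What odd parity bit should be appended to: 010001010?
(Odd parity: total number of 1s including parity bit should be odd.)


Number of 1s in data: 3
Parity bit: 0

0


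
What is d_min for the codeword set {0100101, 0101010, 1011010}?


Comparing all pairs, minimum distance: 3
Can detect 2 errors, correct 1 errors

3


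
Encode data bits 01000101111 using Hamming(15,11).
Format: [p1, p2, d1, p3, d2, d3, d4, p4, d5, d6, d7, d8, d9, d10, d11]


Parity bits: p1=1, p2=1, p3=1, p4=1

110110010101111


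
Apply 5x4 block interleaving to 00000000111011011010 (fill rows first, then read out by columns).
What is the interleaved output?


Matrix:
  0000
  0000
  1110
  1101
  1010
Read columns: 00111001100010100010

00111001100010100010


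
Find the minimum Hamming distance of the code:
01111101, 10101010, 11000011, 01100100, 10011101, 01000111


Comparing all pairs, minimum distance: 2
Can detect 1 errors, correct 0 errors

2


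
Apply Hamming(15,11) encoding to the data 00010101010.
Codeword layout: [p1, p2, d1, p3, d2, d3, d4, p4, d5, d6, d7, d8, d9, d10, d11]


Parity bits: p1=1, p2=1, p3=1, p4=1

110100110101010


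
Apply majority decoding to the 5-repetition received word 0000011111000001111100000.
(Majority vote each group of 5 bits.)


Groups: 00000, 11111, 00000, 11111, 00000
Majority votes: 01010

01010


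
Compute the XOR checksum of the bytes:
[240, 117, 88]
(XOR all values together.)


XOR chain: 240 ^ 117 ^ 88 = 221

221


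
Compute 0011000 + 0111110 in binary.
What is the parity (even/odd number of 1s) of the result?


0011000 = 24
0111110 = 62
Sum = 86 = 1010110
1s count = 4

even parity (4 ones in 1010110)


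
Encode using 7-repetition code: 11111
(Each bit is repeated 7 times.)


Each bit -> 7 copies

11111111111111111111111111111111111


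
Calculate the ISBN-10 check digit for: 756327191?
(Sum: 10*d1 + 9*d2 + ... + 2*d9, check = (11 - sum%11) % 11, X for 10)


Weighted sum: 264
264 mod 11 = 0

Check digit: 0


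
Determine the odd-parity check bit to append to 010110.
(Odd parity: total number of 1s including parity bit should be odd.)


Number of 1s in data: 3
Parity bit: 0

0


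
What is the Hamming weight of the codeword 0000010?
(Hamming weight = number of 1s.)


Counting 1s in 0000010

1


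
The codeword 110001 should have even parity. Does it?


Number of 1s: 3

No, parity error (3 ones)


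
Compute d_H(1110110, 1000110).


XOR: 0110000
Count of 1s: 2

2


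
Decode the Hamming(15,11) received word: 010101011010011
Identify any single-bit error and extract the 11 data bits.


Syndrome = 11: error at position 11

Data: 00101000011 (corrected bit 11)


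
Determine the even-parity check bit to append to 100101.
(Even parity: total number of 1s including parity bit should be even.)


Number of 1s in data: 3
Parity bit: 1

1


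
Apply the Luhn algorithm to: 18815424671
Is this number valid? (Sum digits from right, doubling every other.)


Luhn sum = 53
53 mod 10 = 3

Invalid (Luhn sum mod 10 = 3)


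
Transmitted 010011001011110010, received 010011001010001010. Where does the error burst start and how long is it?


XOR: 000000000001111000

Burst at position 11, length 4


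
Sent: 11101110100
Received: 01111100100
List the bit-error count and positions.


XOR: 10010010000

3 error(s) at position(s): 0, 3, 6


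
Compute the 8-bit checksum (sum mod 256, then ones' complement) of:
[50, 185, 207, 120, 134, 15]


Sum = 711 mod 256 = 199
Complement = 56

56


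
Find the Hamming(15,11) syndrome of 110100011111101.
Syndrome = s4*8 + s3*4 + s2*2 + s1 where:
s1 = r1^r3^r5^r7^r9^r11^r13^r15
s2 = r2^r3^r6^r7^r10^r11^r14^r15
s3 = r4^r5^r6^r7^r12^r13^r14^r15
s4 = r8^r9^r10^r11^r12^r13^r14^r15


s1=1, s2=0, s3=0, s4=1

Syndrome = 9 (error at position 9)


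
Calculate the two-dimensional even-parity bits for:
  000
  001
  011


Row parities: 010
Column parities: 010

Row P: 010, Col P: 010, Corner: 1


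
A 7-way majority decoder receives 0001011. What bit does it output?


Ones: 3 out of 7
Threshold: 4

0 (3/7 voted 1)


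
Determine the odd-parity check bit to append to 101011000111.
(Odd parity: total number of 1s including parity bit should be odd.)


Number of 1s in data: 7
Parity bit: 0

0


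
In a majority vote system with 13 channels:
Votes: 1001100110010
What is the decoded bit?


Ones: 6 out of 13
Threshold: 7

0 (6/13 voted 1)


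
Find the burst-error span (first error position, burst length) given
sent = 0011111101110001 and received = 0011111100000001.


XOR: 0000000001110000

Burst at position 9, length 3


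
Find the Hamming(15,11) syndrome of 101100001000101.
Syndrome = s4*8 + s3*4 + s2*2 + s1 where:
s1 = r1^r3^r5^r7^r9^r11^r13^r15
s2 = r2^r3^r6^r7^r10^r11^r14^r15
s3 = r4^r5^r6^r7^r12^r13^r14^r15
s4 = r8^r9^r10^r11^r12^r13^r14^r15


s1=1, s2=0, s3=1, s4=1

Syndrome = 13 (error at position 13)


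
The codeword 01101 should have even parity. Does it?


Number of 1s: 3

No, parity error (3 ones)


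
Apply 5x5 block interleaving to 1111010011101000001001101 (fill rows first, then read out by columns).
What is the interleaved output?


Matrix:
  11110
  10011
  10100
  00010
  01101
Read columns: 1110010001101011101001001

1110010001101011101001001


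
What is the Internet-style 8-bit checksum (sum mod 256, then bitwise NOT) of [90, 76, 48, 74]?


Sum = 288 mod 256 = 32
Complement = 223

223


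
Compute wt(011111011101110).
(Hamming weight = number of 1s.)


Counting 1s in 011111011101110

11


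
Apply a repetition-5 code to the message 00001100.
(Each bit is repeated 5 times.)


Each bit -> 5 copies

0000000000000000000011111111110000000000


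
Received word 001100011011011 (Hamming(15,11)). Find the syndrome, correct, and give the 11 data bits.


Syndrome = 0: no error detected

Data: 10001011011 (no errors)


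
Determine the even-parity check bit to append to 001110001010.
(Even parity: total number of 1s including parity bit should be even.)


Number of 1s in data: 5
Parity bit: 1

1


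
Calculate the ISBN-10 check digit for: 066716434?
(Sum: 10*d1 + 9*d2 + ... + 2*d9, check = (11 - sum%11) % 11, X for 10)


Weighted sum: 220
220 mod 11 = 0

Check digit: 0


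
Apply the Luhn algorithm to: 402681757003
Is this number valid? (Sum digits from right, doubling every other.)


Luhn sum = 44
44 mod 10 = 4

Invalid (Luhn sum mod 10 = 4)


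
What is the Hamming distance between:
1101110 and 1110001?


XOR: 0011111
Count of 1s: 5

5


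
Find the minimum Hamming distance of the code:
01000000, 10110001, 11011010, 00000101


Comparing all pairs, minimum distance: 3
Can detect 2 errors, correct 1 errors

3


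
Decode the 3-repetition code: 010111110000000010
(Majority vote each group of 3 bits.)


Groups: 010, 111, 110, 000, 000, 010
Majority votes: 011000

011000


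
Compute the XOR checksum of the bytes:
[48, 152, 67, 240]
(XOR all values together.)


XOR chain: 48 ^ 152 ^ 67 ^ 240 = 27

27


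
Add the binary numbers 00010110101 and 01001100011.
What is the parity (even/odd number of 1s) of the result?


00010110101 = 181
01001100011 = 611
Sum = 792 = 1100011000
1s count = 4

even parity (4 ones in 1100011000)


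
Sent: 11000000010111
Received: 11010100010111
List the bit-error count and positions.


XOR: 00010100000000

2 error(s) at position(s): 3, 5


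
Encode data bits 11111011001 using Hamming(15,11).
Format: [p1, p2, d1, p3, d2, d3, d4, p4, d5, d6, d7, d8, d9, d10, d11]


Parity bits: p1=0, p2=1, p3=1, p4=0

011111101011001


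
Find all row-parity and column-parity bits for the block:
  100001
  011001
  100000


Row parities: 011
Column parities: 011000

Row P: 011, Col P: 011000, Corner: 0


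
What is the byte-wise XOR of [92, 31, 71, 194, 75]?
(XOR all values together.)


XOR chain: 92 ^ 31 ^ 71 ^ 194 ^ 75 = 141

141


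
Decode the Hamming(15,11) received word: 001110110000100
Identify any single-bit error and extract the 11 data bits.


Syndrome = 0: no error detected

Data: 11010000100 (no errors)


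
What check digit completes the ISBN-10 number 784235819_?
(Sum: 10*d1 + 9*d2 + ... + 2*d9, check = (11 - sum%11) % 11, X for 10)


Weighted sum: 284
284 mod 11 = 9

Check digit: 2


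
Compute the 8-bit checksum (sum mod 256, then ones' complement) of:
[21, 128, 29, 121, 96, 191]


Sum = 586 mod 256 = 74
Complement = 181

181


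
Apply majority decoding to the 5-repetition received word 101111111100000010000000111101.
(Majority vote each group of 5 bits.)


Groups: 10111, 11111, 00000, 01000, 00001, 11101
Majority votes: 110001

110001


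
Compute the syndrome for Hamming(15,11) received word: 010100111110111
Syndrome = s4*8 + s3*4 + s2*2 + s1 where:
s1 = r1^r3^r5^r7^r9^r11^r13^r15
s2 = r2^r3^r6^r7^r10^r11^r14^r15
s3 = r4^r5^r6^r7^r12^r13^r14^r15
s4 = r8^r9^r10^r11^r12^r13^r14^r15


s1=1, s2=0, s3=1, s4=1

Syndrome = 13 (error at position 13)


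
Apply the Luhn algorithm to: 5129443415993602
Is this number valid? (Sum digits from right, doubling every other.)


Luhn sum = 76
76 mod 10 = 6

Invalid (Luhn sum mod 10 = 6)


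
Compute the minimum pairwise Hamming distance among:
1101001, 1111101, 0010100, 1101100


Comparing all pairs, minimum distance: 2
Can detect 1 errors, correct 0 errors

2


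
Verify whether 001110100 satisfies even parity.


Number of 1s: 4

Yes, parity is correct (4 ones)


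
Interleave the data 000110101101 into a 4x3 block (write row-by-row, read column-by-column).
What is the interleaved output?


Matrix:
  000
  110
  101
  101
Read columns: 011101000011

011101000011


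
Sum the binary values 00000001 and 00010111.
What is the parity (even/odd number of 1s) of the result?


00000001 = 1
00010111 = 23
Sum = 24 = 11000
1s count = 2

even parity (2 ones in 11000)


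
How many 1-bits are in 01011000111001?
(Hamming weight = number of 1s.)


Counting 1s in 01011000111001

7


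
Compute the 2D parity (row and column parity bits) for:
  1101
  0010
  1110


Row parities: 111
Column parities: 0001

Row P: 111, Col P: 0001, Corner: 1


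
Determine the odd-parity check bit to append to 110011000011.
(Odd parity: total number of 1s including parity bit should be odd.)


Number of 1s in data: 6
Parity bit: 1

1


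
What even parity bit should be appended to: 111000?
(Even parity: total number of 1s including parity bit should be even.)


Number of 1s in data: 3
Parity bit: 1

1


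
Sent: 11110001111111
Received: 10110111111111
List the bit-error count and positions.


XOR: 01000110000000

3 error(s) at position(s): 1, 5, 6


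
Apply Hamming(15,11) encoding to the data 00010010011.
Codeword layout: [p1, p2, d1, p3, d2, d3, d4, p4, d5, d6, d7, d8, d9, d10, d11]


Parity bits: p1=1, p2=0, p3=1, p4=1

100100110010011


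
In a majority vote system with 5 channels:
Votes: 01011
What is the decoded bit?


Ones: 3 out of 5
Threshold: 3

1 (3/5 voted 1)


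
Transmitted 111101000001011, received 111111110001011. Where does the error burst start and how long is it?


XOR: 000010110000000

Burst at position 4, length 4


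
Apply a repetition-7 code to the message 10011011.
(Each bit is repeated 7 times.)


Each bit -> 7 copies

11111110000000000000011111111111111000000011111111111111


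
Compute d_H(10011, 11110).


XOR: 01101
Count of 1s: 3

3


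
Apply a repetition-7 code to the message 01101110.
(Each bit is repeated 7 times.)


Each bit -> 7 copies

00000001111111111111100000001111111111111111111110000000


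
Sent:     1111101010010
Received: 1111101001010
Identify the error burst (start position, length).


XOR: 0000000011000

Burst at position 8, length 2


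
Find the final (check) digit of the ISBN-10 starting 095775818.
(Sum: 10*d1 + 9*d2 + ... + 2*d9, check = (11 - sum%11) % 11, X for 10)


Weighted sum: 288
288 mod 11 = 2

Check digit: 9


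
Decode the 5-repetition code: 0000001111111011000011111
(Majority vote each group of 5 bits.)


Groups: 00000, 01111, 11101, 10000, 11111
Majority votes: 01101

01101


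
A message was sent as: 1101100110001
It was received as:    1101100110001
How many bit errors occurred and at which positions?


XOR: 0000000000000

0 errors (received matches sent)


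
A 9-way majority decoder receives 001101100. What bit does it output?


Ones: 4 out of 9
Threshold: 5

0 (4/9 voted 1)


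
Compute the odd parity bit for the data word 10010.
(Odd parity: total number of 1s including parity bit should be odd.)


Number of 1s in data: 2
Parity bit: 1

1


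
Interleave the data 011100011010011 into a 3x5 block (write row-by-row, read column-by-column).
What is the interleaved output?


Matrix:
  01110
  00110
  10011
Read columns: 001100110111001

001100110111001


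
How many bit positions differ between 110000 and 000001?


XOR: 110001
Count of 1s: 3

3


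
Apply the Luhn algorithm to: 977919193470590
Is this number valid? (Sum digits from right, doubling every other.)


Luhn sum = 82
82 mod 10 = 2

Invalid (Luhn sum mod 10 = 2)


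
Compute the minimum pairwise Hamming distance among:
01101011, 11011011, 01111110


Comparing all pairs, minimum distance: 3
Can detect 2 errors, correct 1 errors

3


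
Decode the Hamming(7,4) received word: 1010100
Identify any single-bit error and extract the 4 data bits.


Syndrome = 7: error at position 7

Data: 1101 (corrected bit 7)


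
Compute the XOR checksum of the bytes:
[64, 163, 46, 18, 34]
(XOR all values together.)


XOR chain: 64 ^ 163 ^ 46 ^ 18 ^ 34 = 253

253


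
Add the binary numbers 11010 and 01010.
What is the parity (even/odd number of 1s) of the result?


11010 = 26
01010 = 10
Sum = 36 = 100100
1s count = 2

even parity (2 ones in 100100)


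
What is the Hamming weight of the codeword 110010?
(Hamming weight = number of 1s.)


Counting 1s in 110010

3


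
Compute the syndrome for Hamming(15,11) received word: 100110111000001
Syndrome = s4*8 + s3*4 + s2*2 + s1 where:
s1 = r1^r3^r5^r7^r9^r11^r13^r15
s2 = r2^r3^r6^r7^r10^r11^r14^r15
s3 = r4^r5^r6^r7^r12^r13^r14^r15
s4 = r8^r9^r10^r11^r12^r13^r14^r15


s1=1, s2=0, s3=0, s4=1

Syndrome = 9 (error at position 9)


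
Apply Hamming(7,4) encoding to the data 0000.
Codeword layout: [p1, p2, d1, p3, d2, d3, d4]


Parity bits: p1=0, p2=0, p3=0

0000000


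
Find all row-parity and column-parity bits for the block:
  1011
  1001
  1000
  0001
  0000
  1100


Row parities: 101100
Column parities: 0111

Row P: 101100, Col P: 0111, Corner: 1


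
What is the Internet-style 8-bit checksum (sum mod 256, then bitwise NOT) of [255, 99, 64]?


Sum = 418 mod 256 = 162
Complement = 93

93


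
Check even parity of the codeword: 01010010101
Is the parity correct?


Number of 1s: 5

No, parity error (5 ones)


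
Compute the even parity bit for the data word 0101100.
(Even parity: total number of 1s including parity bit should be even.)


Number of 1s in data: 3
Parity bit: 1

1


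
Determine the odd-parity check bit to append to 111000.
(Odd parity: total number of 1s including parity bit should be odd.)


Number of 1s in data: 3
Parity bit: 0

0


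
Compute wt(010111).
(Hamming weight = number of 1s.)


Counting 1s in 010111

4


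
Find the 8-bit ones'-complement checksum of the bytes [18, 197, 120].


Sum = 335 mod 256 = 79
Complement = 176

176


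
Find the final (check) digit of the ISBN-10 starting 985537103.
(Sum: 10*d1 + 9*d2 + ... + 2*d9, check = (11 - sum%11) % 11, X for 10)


Weighted sum: 300
300 mod 11 = 3

Check digit: 8


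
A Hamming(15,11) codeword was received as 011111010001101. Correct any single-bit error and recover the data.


Syndrome = 0: no error detected

Data: 11100001101 (no errors)


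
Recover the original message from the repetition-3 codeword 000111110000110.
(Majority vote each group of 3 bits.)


Groups: 000, 111, 110, 000, 110
Majority votes: 01101

01101


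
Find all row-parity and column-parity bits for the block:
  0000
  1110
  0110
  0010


Row parities: 0101
Column parities: 1010

Row P: 0101, Col P: 1010, Corner: 0


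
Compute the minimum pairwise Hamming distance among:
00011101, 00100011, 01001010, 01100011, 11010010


Comparing all pairs, minimum distance: 1
Can detect 0 errors, correct 0 errors

1


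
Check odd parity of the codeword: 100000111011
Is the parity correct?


Number of 1s: 6

No, parity error (6 ones)


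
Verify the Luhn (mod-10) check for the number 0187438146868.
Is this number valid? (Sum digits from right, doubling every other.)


Luhn sum = 61
61 mod 10 = 1

Invalid (Luhn sum mod 10 = 1)


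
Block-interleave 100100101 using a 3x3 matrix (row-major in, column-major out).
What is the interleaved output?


Matrix:
  100
  100
  101
Read columns: 111000001

111000001


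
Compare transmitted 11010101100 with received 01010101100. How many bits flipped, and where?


XOR: 10000000000

1 error(s) at position(s): 0


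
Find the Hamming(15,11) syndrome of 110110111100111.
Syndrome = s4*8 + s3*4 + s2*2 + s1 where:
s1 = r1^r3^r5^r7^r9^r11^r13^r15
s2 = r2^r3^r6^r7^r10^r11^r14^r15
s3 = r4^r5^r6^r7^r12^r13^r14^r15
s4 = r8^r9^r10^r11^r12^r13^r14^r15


s1=0, s2=1, s3=0, s4=0

Syndrome = 2 (error at position 2)


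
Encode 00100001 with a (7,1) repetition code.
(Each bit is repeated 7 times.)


Each bit -> 7 copies

00000000000000111111100000000000000000000000000001111111


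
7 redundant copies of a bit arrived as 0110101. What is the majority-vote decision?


Ones: 4 out of 7
Threshold: 4

1 (4/7 voted 1)


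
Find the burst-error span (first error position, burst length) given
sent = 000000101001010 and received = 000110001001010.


XOR: 000110100000000

Burst at position 3, length 4


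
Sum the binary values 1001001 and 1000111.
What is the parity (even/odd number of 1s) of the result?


1001001 = 73
1000111 = 71
Sum = 144 = 10010000
1s count = 2

even parity (2 ones in 10010000)


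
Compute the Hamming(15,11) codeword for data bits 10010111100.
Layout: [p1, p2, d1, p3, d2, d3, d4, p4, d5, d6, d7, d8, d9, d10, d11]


Parity bits: p1=0, p2=0, p3=1, p4=0

001100100111100


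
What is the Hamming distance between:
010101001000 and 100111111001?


XOR: 110010110001
Count of 1s: 6

6


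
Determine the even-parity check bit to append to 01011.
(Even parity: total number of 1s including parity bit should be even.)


Number of 1s in data: 3
Parity bit: 1

1


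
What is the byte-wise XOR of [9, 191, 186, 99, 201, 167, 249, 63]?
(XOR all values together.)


XOR chain: 9 ^ 191 ^ 186 ^ 99 ^ 201 ^ 167 ^ 249 ^ 63 = 199

199


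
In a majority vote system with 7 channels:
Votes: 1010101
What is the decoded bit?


Ones: 4 out of 7
Threshold: 4

1 (4/7 voted 1)


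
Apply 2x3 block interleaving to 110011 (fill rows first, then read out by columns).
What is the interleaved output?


Matrix:
  110
  011
Read columns: 101101

101101


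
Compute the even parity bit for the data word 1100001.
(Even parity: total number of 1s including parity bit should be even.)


Number of 1s in data: 3
Parity bit: 1

1


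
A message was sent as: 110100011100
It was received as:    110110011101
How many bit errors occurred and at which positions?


XOR: 000010000001

2 error(s) at position(s): 4, 11


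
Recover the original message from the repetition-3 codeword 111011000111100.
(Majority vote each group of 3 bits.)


Groups: 111, 011, 000, 111, 100
Majority votes: 11010

11010


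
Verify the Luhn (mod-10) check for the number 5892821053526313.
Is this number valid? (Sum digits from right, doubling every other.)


Luhn sum = 49
49 mod 10 = 9

Invalid (Luhn sum mod 10 = 9)


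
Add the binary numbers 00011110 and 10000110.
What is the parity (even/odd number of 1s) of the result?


00011110 = 30
10000110 = 134
Sum = 164 = 10100100
1s count = 3

odd parity (3 ones in 10100100)


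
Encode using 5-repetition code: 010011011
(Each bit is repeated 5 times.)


Each bit -> 5 copies

000001111100000000001111111111000001111111111


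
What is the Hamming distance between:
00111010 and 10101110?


XOR: 10010100
Count of 1s: 3

3


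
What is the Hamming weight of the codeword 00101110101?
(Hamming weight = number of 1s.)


Counting 1s in 00101110101

6


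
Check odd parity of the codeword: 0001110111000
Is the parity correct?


Number of 1s: 6

No, parity error (6 ones)


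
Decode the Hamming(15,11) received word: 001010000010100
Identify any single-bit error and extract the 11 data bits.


Syndrome = 0: no error detected

Data: 11000010100 (no errors)


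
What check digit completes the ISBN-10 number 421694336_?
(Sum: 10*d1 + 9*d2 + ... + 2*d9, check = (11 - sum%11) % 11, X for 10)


Weighted sum: 215
215 mod 11 = 6

Check digit: 5


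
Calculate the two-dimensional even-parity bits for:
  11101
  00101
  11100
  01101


Row parities: 0011
Column parities: 01001

Row P: 0011, Col P: 01001, Corner: 0


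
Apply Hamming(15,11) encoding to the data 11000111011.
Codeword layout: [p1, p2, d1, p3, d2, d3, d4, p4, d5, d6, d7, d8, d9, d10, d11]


Parity bits: p1=0, p2=1, p3=0, p4=1

011010010111011


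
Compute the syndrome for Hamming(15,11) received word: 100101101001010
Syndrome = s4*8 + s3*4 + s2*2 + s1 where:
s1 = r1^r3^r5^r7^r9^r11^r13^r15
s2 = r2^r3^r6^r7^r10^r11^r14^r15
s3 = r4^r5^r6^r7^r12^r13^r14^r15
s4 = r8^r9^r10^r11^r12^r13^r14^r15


s1=1, s2=1, s3=1, s4=1

Syndrome = 15 (error at position 15)


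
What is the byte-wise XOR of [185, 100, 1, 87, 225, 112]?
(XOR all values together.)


XOR chain: 185 ^ 100 ^ 1 ^ 87 ^ 225 ^ 112 = 26

26


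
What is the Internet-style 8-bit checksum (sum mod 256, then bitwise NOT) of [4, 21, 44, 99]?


Sum = 168 mod 256 = 168
Complement = 87

87


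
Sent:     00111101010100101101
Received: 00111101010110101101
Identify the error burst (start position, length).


XOR: 00000000000010000000

Burst at position 12, length 1


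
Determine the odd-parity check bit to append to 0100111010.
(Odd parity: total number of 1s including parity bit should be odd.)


Number of 1s in data: 5
Parity bit: 0

0


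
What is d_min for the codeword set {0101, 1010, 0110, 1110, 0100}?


Comparing all pairs, minimum distance: 1
Can detect 0 errors, correct 0 errors

1


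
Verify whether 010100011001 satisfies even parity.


Number of 1s: 5

No, parity error (5 ones)


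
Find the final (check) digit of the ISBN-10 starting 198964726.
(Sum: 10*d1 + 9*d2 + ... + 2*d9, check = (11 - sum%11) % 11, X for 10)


Weighted sum: 320
320 mod 11 = 1

Check digit: X


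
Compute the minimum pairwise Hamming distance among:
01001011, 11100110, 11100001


Comparing all pairs, minimum distance: 3
Can detect 2 errors, correct 1 errors

3


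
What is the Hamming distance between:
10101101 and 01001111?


XOR: 11100010
Count of 1s: 4

4


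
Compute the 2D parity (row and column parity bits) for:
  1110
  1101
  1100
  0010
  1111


Row parities: 11010
Column parities: 0010

Row P: 11010, Col P: 0010, Corner: 1


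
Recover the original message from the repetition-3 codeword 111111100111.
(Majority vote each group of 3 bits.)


Groups: 111, 111, 100, 111
Majority votes: 1101

1101


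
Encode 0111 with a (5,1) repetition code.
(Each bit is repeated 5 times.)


Each bit -> 5 copies

00000111111111111111


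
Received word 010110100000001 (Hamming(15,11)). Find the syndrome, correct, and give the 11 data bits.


Syndrome = 11: error at position 11

Data: 01010010001 (corrected bit 11)


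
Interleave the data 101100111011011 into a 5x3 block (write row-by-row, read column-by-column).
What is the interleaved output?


Matrix:
  101
  100
  111
  011
  011
Read columns: 111000011110111

111000011110111


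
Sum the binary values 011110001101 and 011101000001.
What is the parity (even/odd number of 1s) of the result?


011110001101 = 1933
011101000001 = 1857
Sum = 3790 = 111011001110
1s count = 8

even parity (8 ones in 111011001110)


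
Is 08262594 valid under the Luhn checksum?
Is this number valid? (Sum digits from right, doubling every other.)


Luhn sum = 40
40 mod 10 = 0

Valid (Luhn sum mod 10 = 0)


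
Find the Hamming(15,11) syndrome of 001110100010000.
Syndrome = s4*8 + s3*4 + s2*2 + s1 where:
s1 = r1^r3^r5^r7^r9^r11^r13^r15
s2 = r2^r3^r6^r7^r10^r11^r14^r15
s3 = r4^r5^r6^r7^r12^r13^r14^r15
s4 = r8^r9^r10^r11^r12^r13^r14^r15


s1=0, s2=1, s3=1, s4=1

Syndrome = 14 (error at position 14)


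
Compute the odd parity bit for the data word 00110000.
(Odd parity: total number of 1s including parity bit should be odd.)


Number of 1s in data: 2
Parity bit: 1

1


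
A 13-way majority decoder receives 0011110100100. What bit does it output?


Ones: 6 out of 13
Threshold: 7

0 (6/13 voted 1)


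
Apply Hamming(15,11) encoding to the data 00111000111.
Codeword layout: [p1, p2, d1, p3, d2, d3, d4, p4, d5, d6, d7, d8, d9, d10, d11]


Parity bits: p1=0, p2=0, p3=1, p4=0

000101101000111


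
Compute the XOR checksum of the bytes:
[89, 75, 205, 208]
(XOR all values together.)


XOR chain: 89 ^ 75 ^ 205 ^ 208 = 15

15


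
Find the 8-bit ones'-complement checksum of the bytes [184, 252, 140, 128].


Sum = 704 mod 256 = 192
Complement = 63

63


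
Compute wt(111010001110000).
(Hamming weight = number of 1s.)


Counting 1s in 111010001110000

7


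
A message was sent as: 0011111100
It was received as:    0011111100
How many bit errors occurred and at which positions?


XOR: 0000000000

0 errors (received matches sent)


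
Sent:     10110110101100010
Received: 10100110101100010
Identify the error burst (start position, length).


XOR: 00010000000000000

Burst at position 3, length 1


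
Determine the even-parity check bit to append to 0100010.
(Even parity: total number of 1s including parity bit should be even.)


Number of 1s in data: 2
Parity bit: 0

0


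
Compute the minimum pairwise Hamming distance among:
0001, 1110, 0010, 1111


Comparing all pairs, minimum distance: 1
Can detect 0 errors, correct 0 errors

1


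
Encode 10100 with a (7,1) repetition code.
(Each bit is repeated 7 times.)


Each bit -> 7 copies

11111110000000111111100000000000000


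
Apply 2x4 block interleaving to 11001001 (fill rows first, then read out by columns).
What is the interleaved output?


Matrix:
  1100
  1001
Read columns: 11100001

11100001


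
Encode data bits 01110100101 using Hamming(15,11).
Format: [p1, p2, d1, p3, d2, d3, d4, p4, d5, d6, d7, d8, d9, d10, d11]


Parity bits: p1=0, p2=0, p3=1, p4=1

000111110100101


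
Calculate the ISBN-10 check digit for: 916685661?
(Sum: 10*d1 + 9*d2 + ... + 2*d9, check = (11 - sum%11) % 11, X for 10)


Weighted sum: 306
306 mod 11 = 9

Check digit: 2


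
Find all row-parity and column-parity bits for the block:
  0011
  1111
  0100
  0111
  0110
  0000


Row parities: 001100
Column parities: 1001

Row P: 001100, Col P: 1001, Corner: 0


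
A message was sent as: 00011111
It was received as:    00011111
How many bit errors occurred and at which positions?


XOR: 00000000

0 errors (received matches sent)


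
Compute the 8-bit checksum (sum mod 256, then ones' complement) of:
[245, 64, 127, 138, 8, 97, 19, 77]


Sum = 775 mod 256 = 7
Complement = 248

248


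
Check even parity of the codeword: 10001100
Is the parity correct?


Number of 1s: 3

No, parity error (3 ones)
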